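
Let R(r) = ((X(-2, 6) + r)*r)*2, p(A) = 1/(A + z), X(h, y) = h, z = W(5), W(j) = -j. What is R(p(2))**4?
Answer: 38416/6561 ≈ 5.8552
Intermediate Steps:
z = -5 (z = -1*5 = -5)
p(A) = 1/(-5 + A) (p(A) = 1/(A - 5) = 1/(-5 + A))
R(r) = 2*r*(-2 + r) (R(r) = ((-2 + r)*r)*2 = (r*(-2 + r))*2 = 2*r*(-2 + r))
R(p(2))**4 = (2*(-2 + 1/(-5 + 2))/(-5 + 2))**4 = (2*(-2 + 1/(-3))/(-3))**4 = (2*(-1/3)*(-2 - 1/3))**4 = (2*(-1/3)*(-7/3))**4 = (14/9)**4 = 38416/6561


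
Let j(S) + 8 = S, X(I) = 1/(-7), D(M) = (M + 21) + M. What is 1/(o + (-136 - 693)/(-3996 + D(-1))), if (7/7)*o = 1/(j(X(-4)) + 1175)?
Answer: 32484136/6799111 ≈ 4.7777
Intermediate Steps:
D(M) = 21 + 2*M (D(M) = (21 + M) + M = 21 + 2*M)
X(I) = -⅐
j(S) = -8 + S
o = 7/8168 (o = 1/((-8 - ⅐) + 1175) = 1/(-57/7 + 1175) = 1/(8168/7) = 7/8168 ≈ 0.00085700)
1/(o + (-136 - 693)/(-3996 + D(-1))) = 1/(7/8168 + (-136 - 693)/(-3996 + (21 + 2*(-1)))) = 1/(7/8168 - 829/(-3996 + (21 - 2))) = 1/(7/8168 - 829/(-3996 + 19)) = 1/(7/8168 - 829/(-3977)) = 1/(7/8168 - 829*(-1/3977)) = 1/(7/8168 + 829/3977) = 1/(6799111/32484136) = 32484136/6799111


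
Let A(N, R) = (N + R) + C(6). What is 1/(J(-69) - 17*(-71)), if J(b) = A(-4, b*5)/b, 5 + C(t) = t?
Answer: 23/27877 ≈ 0.00082505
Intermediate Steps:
C(t) = -5 + t
A(N, R) = 1 + N + R (A(N, R) = (N + R) + (-5 + 6) = (N + R) + 1 = 1 + N + R)
J(b) = (-3 + 5*b)/b (J(b) = (1 - 4 + b*5)/b = (1 - 4 + 5*b)/b = (-3 + 5*b)/b)
1/(J(-69) - 17*(-71)) = 1/((5 - 3/(-69)) - 17*(-71)) = 1/((5 - 3*(-1/69)) + 1207) = 1/((5 + 1/23) + 1207) = 1/(116/23 + 1207) = 1/(27877/23) = 23/27877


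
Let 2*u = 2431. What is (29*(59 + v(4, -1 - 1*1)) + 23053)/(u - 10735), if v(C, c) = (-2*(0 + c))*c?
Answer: -49064/19039 ≈ -2.5770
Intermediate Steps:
u = 2431/2 (u = (1/2)*2431 = 2431/2 ≈ 1215.5)
v(C, c) = -2*c**2 (v(C, c) = (-2*c)*c = -2*c**2)
(29*(59 + v(4, -1 - 1*1)) + 23053)/(u - 10735) = (29*(59 - 2*(-1 - 1*1)**2) + 23053)/(2431/2 - 10735) = (29*(59 - 2*(-1 - 1)**2) + 23053)/(-19039/2) = (29*(59 - 2*(-2)**2) + 23053)*(-2/19039) = (29*(59 - 2*4) + 23053)*(-2/19039) = (29*(59 - 8) + 23053)*(-2/19039) = (29*51 + 23053)*(-2/19039) = (1479 + 23053)*(-2/19039) = 24532*(-2/19039) = -49064/19039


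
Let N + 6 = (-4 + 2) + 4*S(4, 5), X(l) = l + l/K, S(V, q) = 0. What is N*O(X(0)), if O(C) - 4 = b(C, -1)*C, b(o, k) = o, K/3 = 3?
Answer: -32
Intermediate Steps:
K = 9 (K = 3*3 = 9)
X(l) = 10*l/9 (X(l) = l + l/9 = 10*l/9)
N = -8 (N = -6 + ((-4 + 2) + 4*0) = -6 + (-2 + 0) = -6 - 2 = -8)
O(C) = 4 + C² (O(C) = 4 + C*C = 4 + C²)
N*O(X(0)) = -8*(4 + ((10/9)*0)²) = -8*(4 + 0²) = -8*(4 + 0) = -8*4 = -32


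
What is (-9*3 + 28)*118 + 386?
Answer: 504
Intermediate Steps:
(-9*3 + 28)*118 + 386 = (-27 + 28)*118 + 386 = 1*118 + 386 = 118 + 386 = 504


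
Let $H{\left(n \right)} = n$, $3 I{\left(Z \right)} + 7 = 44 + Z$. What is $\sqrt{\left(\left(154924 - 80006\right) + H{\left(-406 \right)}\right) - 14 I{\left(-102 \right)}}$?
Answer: $\frac{\sqrt{673338}}{3} \approx 273.52$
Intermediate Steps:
$I{\left(Z \right)} = \frac{37}{3} + \frac{Z}{3}$ ($I{\left(Z \right)} = - \frac{7}{3} + \frac{44 + Z}{3} = - \frac{7}{3} + \left(\frac{44}{3} + \frac{Z}{3}\right) = \frac{37}{3} + \frac{Z}{3}$)
$\sqrt{\left(\left(154924 - 80006\right) + H{\left(-406 \right)}\right) - 14 I{\left(-102 \right)}} = \sqrt{\left(\left(154924 - 80006\right) - 406\right) - 14 \left(\frac{37}{3} + \frac{1}{3} \left(-102\right)\right)} = \sqrt{\left(\left(154924 - 80006\right) - 406\right) - 14 \left(\frac{37}{3} - 34\right)} = \sqrt{\left(74918 - 406\right) - - \frac{910}{3}} = \sqrt{74512 + \frac{910}{3}} = \sqrt{\frac{224446}{3}} = \frac{\sqrt{673338}}{3}$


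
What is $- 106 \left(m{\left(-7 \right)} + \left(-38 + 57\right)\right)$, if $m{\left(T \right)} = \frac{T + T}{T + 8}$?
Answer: $-530$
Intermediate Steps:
$m{\left(T \right)} = \frac{2 T}{8 + T}$
$- 106 \left(m{\left(-7 \right)} + \left(-38 + 57\right)\right) = - 106 \left(2 \left(-7\right) \frac{1}{8 - 7} + \left(-38 + 57\right)\right) = - 106 \left(2 \left(-7\right) 1^{-1} + 19\right) = - 106 \left(2 \left(-7\right) 1 + 19\right) = - 106 \left(-14 + 19\right) = \left(-106\right) 5 = -530$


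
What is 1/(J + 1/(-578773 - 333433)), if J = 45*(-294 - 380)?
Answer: -912206/27667207981 ≈ -3.2971e-5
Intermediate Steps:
J = -30330 (J = 45*(-674) = -30330)
1/(J + 1/(-578773 - 333433)) = 1/(-30330 + 1/(-578773 - 333433)) = 1/(-30330 + 1/(-912206)) = 1/(-30330 - 1/912206) = 1/(-27667207981/912206) = -912206/27667207981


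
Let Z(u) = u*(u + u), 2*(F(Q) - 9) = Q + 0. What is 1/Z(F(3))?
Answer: 2/441 ≈ 0.0045351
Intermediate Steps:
F(Q) = 9 + Q/2 (F(Q) = 9 + (Q + 0)/2 = 9 + Q/2)
Z(u) = 2*u² (Z(u) = u*(2*u) = 2*u²)
1/Z(F(3)) = 1/(2*(9 + (½)*3)²) = 1/(2*(9 + 3/2)²) = 1/(2*(21/2)²) = 1/(2*(441/4)) = 1/(441/2) = 2/441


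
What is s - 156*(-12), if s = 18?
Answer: 1890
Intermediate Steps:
s - 156*(-12) = 18 - 156*(-12) = 18 - 78*(-24) = 18 + 1872 = 1890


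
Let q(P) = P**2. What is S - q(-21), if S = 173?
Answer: -268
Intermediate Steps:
S - q(-21) = 173 - 1*(-21)**2 = 173 - 1*441 = 173 - 441 = -268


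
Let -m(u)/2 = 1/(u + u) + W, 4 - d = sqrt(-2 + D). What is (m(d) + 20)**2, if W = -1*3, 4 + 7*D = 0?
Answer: (16068*sqrt(14) + 62095*I)/(2*(12*sqrt(14) + 47*I)) ≈ 664.84 - 4.4528*I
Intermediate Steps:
D = -4/7 (D = -4/7 + (1/7)*0 = -4/7 + 0 = -4/7 ≈ -0.57143)
d = 4 - 3*I*sqrt(14)/7 (d = 4 - sqrt(-2 - 4/7) = 4 - sqrt(-18/7) = 4 - 3*I*sqrt(14)/7 ≈ 4.0 - 1.6036*I)
W = -3
m(u) = 6 - 1/u (m(u) = -2*(1/(u + u) - 3) = -2*(1/(2*u) - 3) = -2*(-3 + 1/(2*u)) = 6 - 1/u)
(m(d) + 20)**2 = ((6 - 1/(4 - 3*I*sqrt(14)/7)) + 20)**2 = (26 - 1/(4 - 3*I*sqrt(14)/7))**2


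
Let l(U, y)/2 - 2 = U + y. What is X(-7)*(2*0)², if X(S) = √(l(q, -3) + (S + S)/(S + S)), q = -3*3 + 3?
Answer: 0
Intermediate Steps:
q = -6 (q = -9 + 3 = -6)
l(U, y) = 4 + 2*U + 2*y (l(U, y) = 4 + 2*(U + y) = 4 + (2*U + 2*y) = 4 + 2*U + 2*y)
X(S) = I*√13 (X(S) = √((4 + 2*(-6) + 2*(-3)) + (S + S)/(S + S)) = √((4 - 12 - 6) + (2*S)/((2*S))) = √(-14 + (2*S)*(1/(2*S))) = √(-14 + 1) = √(-13) = I*√13)
X(-7)*(2*0)² = (I*√13)*(2*0)² = (I*√13)*0² = (I*√13)*0 = 0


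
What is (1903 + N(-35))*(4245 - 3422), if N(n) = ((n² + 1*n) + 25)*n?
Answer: -33431906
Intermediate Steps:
N(n) = n*(25 + n + n²) (N(n) = ((n² + n) + 25)*n = ((n + n²) + 25)*n = (25 + n + n²)*n = n*(25 + n + n²))
(1903 + N(-35))*(4245 - 3422) = (1903 - 35*(25 - 35 + (-35)²))*(4245 - 3422) = (1903 - 35*(25 - 35 + 1225))*823 = (1903 - 35*1215)*823 = (1903 - 42525)*823 = -40622*823 = -33431906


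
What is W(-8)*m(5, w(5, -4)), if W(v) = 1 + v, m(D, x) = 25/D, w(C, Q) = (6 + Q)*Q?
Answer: -35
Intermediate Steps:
w(C, Q) = Q*(6 + Q)
W(-8)*m(5, w(5, -4)) = (1 - 8)*(25/5) = -175/5 = -7*5 = -35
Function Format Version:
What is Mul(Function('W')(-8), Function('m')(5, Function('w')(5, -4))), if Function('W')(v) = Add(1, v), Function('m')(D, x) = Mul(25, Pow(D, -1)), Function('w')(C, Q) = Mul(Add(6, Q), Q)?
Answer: -35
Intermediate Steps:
Function('w')(C, Q) = Mul(Q, Add(6, Q))
Mul(Function('W')(-8), Function('m')(5, Function('w')(5, -4))) = Mul(Add(1, -8), Mul(25, Pow(5, -1))) = Mul(-7, Mul(25, Rational(1, 5))) = Mul(-7, 5) = -35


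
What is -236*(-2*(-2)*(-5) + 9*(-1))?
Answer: 6844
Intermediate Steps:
-236*(-2*(-2)*(-5) + 9*(-1)) = -236*(4*(-5) - 9) = -236*(-20 - 9) = -236*(-29) = 6844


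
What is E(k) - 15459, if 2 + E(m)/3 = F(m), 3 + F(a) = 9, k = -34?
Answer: -15447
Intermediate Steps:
F(a) = 6 (F(a) = -3 + 9 = 6)
E(m) = 12 (E(m) = -6 + 3*6 = -6 + 18 = 12)
E(k) - 15459 = 12 - 15459 = -15447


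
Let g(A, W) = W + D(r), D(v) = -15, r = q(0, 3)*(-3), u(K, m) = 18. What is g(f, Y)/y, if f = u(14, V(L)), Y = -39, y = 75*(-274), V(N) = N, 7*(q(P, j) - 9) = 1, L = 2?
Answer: 9/3425 ≈ 0.0026277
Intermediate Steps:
q(P, j) = 64/7 (q(P, j) = 9 + (⅐)*1 = 9 + ⅐ = 64/7)
y = -20550
r = -192/7 (r = (64/7)*(-3) = -192/7 ≈ -27.429)
f = 18
g(A, W) = -15 + W (g(A, W) = W - 15 = -15 + W)
g(f, Y)/y = (-15 - 39)/(-20550) = -54*(-1/20550) = 9/3425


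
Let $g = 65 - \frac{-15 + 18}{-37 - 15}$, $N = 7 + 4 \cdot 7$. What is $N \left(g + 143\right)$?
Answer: $\frac{378665}{52} \approx 7282.0$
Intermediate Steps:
$N = 35$ ($N = 7 + 28 = 35$)
$g = \frac{3383}{52}$ ($g = 65 - \frac{3}{-52} = 65 - 3 \left(- \frac{1}{52}\right) = 65 - - \frac{3}{52} = 65 + \frac{3}{52} = \frac{3383}{52} \approx 65.058$)
$N \left(g + 143\right) = 35 \left(\frac{3383}{52} + 143\right) = 35 \cdot \frac{10819}{52} = \frac{378665}{52}$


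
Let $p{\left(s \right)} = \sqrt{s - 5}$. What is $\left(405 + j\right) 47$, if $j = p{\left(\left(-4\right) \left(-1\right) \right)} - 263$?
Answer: $6674 + 47 i \approx 6674.0 + 47.0 i$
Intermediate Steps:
$p{\left(s \right)} = \sqrt{-5 + s}$
$j = -263 + i$ ($j = \sqrt{-5 - -4} - 263 = \sqrt{-5 + 4} - 263 = \sqrt{-1} - 263 = i - 263 = -263 + i \approx -263.0 + 1.0 i$)
$\left(405 + j\right) 47 = \left(405 - \left(263 - i\right)\right) 47 = \left(142 + i\right) 47 = 6674 + 47 i$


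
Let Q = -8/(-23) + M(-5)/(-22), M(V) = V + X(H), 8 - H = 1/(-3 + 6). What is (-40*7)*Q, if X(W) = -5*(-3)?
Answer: 7560/253 ≈ 29.881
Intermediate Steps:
H = 23/3 (H = 8 - 1/(-3 + 6) = 8 - 1/3 = 8 - 1*⅓ = 8 - ⅓ = 23/3 ≈ 7.6667)
X(W) = 15
M(V) = 15 + V (M(V) = V + 15 = 15 + V)
Q = -27/253 (Q = -8/(-23) + (15 - 5)/(-22) = -8*(-1/23) + 10*(-1/22) = 8/23 - 5/11 = -27/253 ≈ -0.10672)
(-40*7)*Q = -40*7*(-27/253) = -280*(-27/253) = 7560/253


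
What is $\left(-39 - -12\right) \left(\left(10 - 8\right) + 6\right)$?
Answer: $-216$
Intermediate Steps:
$\left(-39 - -12\right) \left(\left(10 - 8\right) + 6\right) = \left(-39 + 12\right) \left(2 + 6\right) = \left(-27\right) 8 = -216$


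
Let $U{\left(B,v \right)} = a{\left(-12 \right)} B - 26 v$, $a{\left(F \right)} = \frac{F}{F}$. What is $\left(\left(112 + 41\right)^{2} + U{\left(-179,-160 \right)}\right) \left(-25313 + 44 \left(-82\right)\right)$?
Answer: $-792146190$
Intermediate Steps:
$a{\left(F \right)} = 1$
$U{\left(B,v \right)} = B - 26 v$ ($U{\left(B,v \right)} = 1 B - 26 v = B - 26 v$)
$\left(\left(112 + 41\right)^{2} + U{\left(-179,-160 \right)}\right) \left(-25313 + 44 \left(-82\right)\right) = \left(\left(112 + 41\right)^{2} - -3981\right) \left(-25313 + 44 \left(-82\right)\right) = \left(153^{2} + \left(-179 + 4160\right)\right) \left(-25313 - 3608\right) = \left(23409 + 3981\right) \left(-28921\right) = 27390 \left(-28921\right) = -792146190$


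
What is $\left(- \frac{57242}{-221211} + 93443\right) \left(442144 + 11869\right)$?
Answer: $\frac{9384755947407295}{221211} \approx 4.2424 \cdot 10^{10}$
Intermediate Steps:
$\left(- \frac{57242}{-221211} + 93443\right) \left(442144 + 11869\right) = \left(\left(-57242\right) \left(- \frac{1}{221211}\right) + 93443\right) 454013 = \left(\frac{57242}{221211} + 93443\right) 454013 = \frac{20670676715}{221211} \cdot 454013 = \frac{9384755947407295}{221211}$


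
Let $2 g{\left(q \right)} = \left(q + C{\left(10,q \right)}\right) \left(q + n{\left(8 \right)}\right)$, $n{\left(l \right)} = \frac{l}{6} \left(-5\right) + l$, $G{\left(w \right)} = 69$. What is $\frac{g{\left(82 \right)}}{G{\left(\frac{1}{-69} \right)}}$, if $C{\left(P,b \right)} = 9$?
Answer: $\frac{11375}{207} \approx 54.952$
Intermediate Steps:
$n{\left(l \right)} = \frac{l}{6}$ ($n{\left(l \right)} = l \frac{1}{6} \left(-5\right) + l = \frac{l}{6} \left(-5\right) + l = - \frac{5 l}{6} + l = \frac{l}{6}$)
$g{\left(q \right)} = \frac{\left(9 + q\right) \left(\frac{4}{3} + q\right)}{2}$ ($g{\left(q \right)} = \frac{\left(q + 9\right) \left(q + \frac{1}{6} \cdot 8\right)}{2} = \frac{\left(9 + q\right) \left(q + \frac{4}{3}\right)}{2} = \frac{\left(9 + q\right) \left(\frac{4}{3} + q\right)}{2}$)
$\frac{g{\left(82 \right)}}{G{\left(\frac{1}{-69} \right)}} = \frac{6 + \frac{82^{2}}{2} + \frac{31}{6} \cdot 82}{69} = \left(6 + \frac{1}{2} \cdot 6724 + \frac{1271}{3}\right) \frac{1}{69} = \left(6 + 3362 + \frac{1271}{3}\right) \frac{1}{69} = \frac{11375}{3} \cdot \frac{1}{69} = \frac{11375}{207}$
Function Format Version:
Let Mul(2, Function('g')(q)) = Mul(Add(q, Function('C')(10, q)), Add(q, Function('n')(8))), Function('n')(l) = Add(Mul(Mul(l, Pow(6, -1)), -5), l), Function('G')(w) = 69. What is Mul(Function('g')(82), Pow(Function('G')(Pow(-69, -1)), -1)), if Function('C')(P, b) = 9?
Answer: Rational(11375, 207) ≈ 54.952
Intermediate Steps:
Function('n')(l) = Mul(Rational(1, 6), l) (Function('n')(l) = Add(Mul(Mul(l, Rational(1, 6)), -5), l) = Add(Mul(Mul(Rational(1, 6), l), -5), l) = Add(Mul(Rational(-5, 6), l), l) = Mul(Rational(1, 6), l))
Function('g')(q) = Mul(Rational(1, 2), Add(9, q), Add(Rational(4, 3), q)) (Function('g')(q) = Mul(Rational(1, 2), Mul(Add(q, 9), Add(q, Mul(Rational(1, 6), 8)))) = Mul(Rational(1, 2), Mul(Add(9, q), Add(q, Rational(4, 3)))) = Mul(Rational(1, 2), Mul(Add(9, q), Add(Rational(4, 3), q))) = Mul(Rational(1, 2), Add(9, q), Add(Rational(4, 3), q)))
Mul(Function('g')(82), Pow(Function('G')(Pow(-69, -1)), -1)) = Mul(Add(6, Mul(Rational(1, 2), Pow(82, 2)), Mul(Rational(31, 6), 82)), Pow(69, -1)) = Mul(Add(6, Mul(Rational(1, 2), 6724), Rational(1271, 3)), Rational(1, 69)) = Mul(Add(6, 3362, Rational(1271, 3)), Rational(1, 69)) = Mul(Rational(11375, 3), Rational(1, 69)) = Rational(11375, 207)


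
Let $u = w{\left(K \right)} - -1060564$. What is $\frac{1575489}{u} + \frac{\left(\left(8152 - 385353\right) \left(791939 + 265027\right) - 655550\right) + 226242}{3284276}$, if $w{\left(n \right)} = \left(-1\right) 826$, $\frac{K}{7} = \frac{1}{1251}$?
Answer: $- \frac{17604198928650952}{145019669987} \approx -1.2139 \cdot 10^{5}$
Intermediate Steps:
$K = \frac{7}{1251} \approx 0.0055955$
$w{\left(n \right)} = -826$
$u = 1059738$ ($u = -826 - -1060564 = -826 + 1060564 = 1059738$)
$\frac{1575489}{u} + \frac{\left(\left(8152 - 385353\right) \left(791939 + 265027\right) - 655550\right) + 226242}{3284276} = \frac{1575489}{1059738} + \frac{\left(\left(8152 - 385353\right) \left(791939 + 265027\right) - 655550\right) + 226242}{3284276} = 1575489 \cdot \frac{1}{1059738} + \left(\left(\left(-377201\right) 1056966 - 655550\right) + 226242\right) \frac{1}{3284276} = \frac{525163}{353246} + \left(\left(-398688632166 - 655550\right) + 226242\right) \frac{1}{3284276} = \frac{525163}{353246} + \left(-398689287716 + 226242\right) \frac{1}{3284276} = \frac{525163}{353246} - \frac{199344530737}{1642138} = - \frac{17604198928650952}{145019669987}$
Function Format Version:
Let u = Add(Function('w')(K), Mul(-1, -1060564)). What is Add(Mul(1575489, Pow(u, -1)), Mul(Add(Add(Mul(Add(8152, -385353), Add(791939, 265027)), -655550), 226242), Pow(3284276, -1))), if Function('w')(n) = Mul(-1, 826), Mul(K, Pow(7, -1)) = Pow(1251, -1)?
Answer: Rational(-17604198928650952, 145019669987) ≈ -1.2139e+5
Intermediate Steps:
K = Rational(7, 1251) (K = Mul(7, Pow(1251, -1)) = Mul(7, Rational(1, 1251)) = Rational(7, 1251) ≈ 0.0055955)
Function('w')(n) = -826
u = 1059738 (u = Add(-826, Mul(-1, -1060564)) = Add(-826, 1060564) = 1059738)
Add(Mul(1575489, Pow(u, -1)), Mul(Add(Add(Mul(Add(8152, -385353), Add(791939, 265027)), -655550), 226242), Pow(3284276, -1))) = Add(Mul(1575489, Pow(1059738, -1)), Mul(Add(Add(Mul(Add(8152, -385353), Add(791939, 265027)), -655550), 226242), Pow(3284276, -1))) = Add(Mul(1575489, Rational(1, 1059738)), Mul(Add(Add(Mul(-377201, 1056966), -655550), 226242), Rational(1, 3284276))) = Add(Rational(525163, 353246), Mul(Add(Add(-398688632166, -655550), 226242), Rational(1, 3284276))) = Add(Rational(525163, 353246), Mul(Add(-398689287716, 226242), Rational(1, 3284276))) = Add(Rational(525163, 353246), Mul(-398689061474, Rational(1, 3284276))) = Add(Rational(525163, 353246), Rational(-199344530737, 1642138)) = Rational(-17604198928650952, 145019669987)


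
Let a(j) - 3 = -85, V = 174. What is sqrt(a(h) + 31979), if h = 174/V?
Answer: sqrt(31897) ≈ 178.60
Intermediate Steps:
h = 1 (h = 174/174 = 174*(1/174) = 1)
a(j) = -82 (a(j) = 3 - 85 = -82)
sqrt(a(h) + 31979) = sqrt(-82 + 31979) = sqrt(31897)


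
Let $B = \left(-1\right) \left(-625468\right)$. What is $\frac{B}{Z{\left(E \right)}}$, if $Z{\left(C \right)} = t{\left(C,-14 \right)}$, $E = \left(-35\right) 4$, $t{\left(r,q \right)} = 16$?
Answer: $\frac{156367}{4} \approx 39092.0$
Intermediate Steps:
$E = -140$
$Z{\left(C \right)} = 16$
$B = 625468$
$\frac{B}{Z{\left(E \right)}} = \frac{625468}{16} = 625468 \cdot \frac{1}{16} = \frac{156367}{4}$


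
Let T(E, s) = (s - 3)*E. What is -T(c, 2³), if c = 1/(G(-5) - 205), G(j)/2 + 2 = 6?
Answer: 5/197 ≈ 0.025381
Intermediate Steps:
G(j) = 8 (G(j) = -4 + 2*6 = -4 + 12 = 8)
c = -1/197 (c = 1/(8 - 205) = 1/(-197) = -1/197 ≈ -0.0050761)
T(E, s) = E*(-3 + s) (T(E, s) = (-3 + s)*E = E*(-3 + s))
-T(c, 2³) = -(-1)*(-3 + 2³)/197 = -(-1)*(-3 + 8)/197 = -(-1)*5/197 = -1*(-5/197) = 5/197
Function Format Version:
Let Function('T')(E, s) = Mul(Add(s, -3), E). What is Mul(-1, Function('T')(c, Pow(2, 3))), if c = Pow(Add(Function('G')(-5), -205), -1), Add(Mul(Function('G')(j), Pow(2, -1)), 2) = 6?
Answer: Rational(5, 197) ≈ 0.025381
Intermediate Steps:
Function('G')(j) = 8 (Function('G')(j) = Add(-4, Mul(2, 6)) = Add(-4, 12) = 8)
c = Rational(-1, 197) (c = Pow(Add(8, -205), -1) = Pow(-197, -1) = Rational(-1, 197) ≈ -0.0050761)
Function('T')(E, s) = Mul(E, Add(-3, s)) (Function('T')(E, s) = Mul(Add(-3, s), E) = Mul(E, Add(-3, s)))
Mul(-1, Function('T')(c, Pow(2, 3))) = Mul(-1, Mul(Rational(-1, 197), Add(-3, Pow(2, 3)))) = Mul(-1, Mul(Rational(-1, 197), Add(-3, 8))) = Mul(-1, Mul(Rational(-1, 197), 5)) = Mul(-1, Rational(-5, 197)) = Rational(5, 197)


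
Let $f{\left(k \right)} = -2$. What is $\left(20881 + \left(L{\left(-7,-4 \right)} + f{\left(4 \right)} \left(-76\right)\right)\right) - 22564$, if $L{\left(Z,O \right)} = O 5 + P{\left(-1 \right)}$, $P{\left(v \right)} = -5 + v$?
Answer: $-1557$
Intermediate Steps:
$L{\left(Z,O \right)} = -6 + 5 O$ ($L{\left(Z,O \right)} = O 5 - 6 = 5 O - 6 = -6 + 5 O$)
$\left(20881 + \left(L{\left(-7,-4 \right)} + f{\left(4 \right)} \left(-76\right)\right)\right) - 22564 = \left(20881 + \left(\left(-6 + 5 \left(-4\right)\right) - -152\right)\right) - 22564 = \left(20881 + \left(\left(-6 - 20\right) + 152\right)\right) - 22564 = \left(20881 + \left(-26 + 152\right)\right) - 22564 = \left(20881 + 126\right) - 22564 = 21007 - 22564 = -1557$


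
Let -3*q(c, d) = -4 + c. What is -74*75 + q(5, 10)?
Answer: -16651/3 ≈ -5550.3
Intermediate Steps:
q(c, d) = 4/3 - c/3 (q(c, d) = -(-4 + c)/3 = 4/3 - c/3)
-74*75 + q(5, 10) = -74*75 + (4/3 - 1/3*5) = -5550 + (4/3 - 5/3) = -5550 - 1/3 = -16651/3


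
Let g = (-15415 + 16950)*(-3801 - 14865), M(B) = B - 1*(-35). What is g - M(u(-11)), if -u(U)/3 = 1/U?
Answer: -315175798/11 ≈ -2.8652e+7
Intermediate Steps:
u(U) = -3/U
M(B) = 35 + B (M(B) = B + 35 = 35 + B)
g = -28652310 (g = 1535*(-18666) = -28652310)
g - M(u(-11)) = -28652310 - (35 - 3/(-11)) = -28652310 - (35 - 3*(-1/11)) = -28652310 - (35 + 3/11) = -28652310 - 1*388/11 = -28652310 - 388/11 = -315175798/11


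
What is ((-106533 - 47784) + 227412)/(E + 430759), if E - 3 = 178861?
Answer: 73095/609623 ≈ 0.11990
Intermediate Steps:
E = 178864 (E = 3 + 178861 = 178864)
((-106533 - 47784) + 227412)/(E + 430759) = ((-106533 - 47784) + 227412)/(178864 + 430759) = (-154317 + 227412)/609623 = 73095*(1/609623) = 73095/609623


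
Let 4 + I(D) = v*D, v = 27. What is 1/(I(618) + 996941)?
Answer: 1/1013623 ≈ 9.8656e-7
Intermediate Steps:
I(D) = -4 + 27*D
1/(I(618) + 996941) = 1/((-4 + 27*618) + 996941) = 1/((-4 + 16686) + 996941) = 1/(16682 + 996941) = 1/1013623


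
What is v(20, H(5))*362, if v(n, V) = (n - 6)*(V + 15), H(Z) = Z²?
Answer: 202720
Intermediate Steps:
v(n, V) = (-6 + n)*(15 + V)
v(20, H(5))*362 = (-90 - 6*5² + 15*20 + 5²*20)*362 = (-90 - 6*25 + 300 + 25*20)*362 = (-90 - 150 + 300 + 500)*362 = 560*362 = 202720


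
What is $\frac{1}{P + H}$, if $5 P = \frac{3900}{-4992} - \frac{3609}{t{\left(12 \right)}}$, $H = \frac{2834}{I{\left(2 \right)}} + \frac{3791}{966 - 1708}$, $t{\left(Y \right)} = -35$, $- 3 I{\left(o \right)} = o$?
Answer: $- \frac{296800}{1257138711} \approx -0.00023609$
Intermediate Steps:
$I{\left(o \right)} = - \frac{o}{3}$
$H = - \frac{3158033}{742}$ ($H = \frac{2834}{\left(- \frac{1}{3}\right) 2} + \frac{3791}{966 - 1708} = \frac{2834}{- \frac{2}{3}} + \frac{3791}{966 - 1708} = 2834 \left(- \frac{3}{2}\right) + \frac{3791}{-742} = -4251 + 3791 \left(- \frac{1}{742}\right) = -4251 - \frac{3791}{742} = - \frac{3158033}{742} \approx -4256.1$)
$P = \frac{114613}{5600}$ ($P = \frac{\frac{3900}{-4992} - \frac{3609}{-35}}{5} = \frac{3900 \left(- \frac{1}{4992}\right) - - \frac{3609}{35}}{5} = \frac{- \frac{25}{32} + \frac{3609}{35}}{5} = \frac{1}{5} \cdot \frac{114613}{1120} = \frac{114613}{5600} \approx 20.467$)
$\frac{1}{P + H} = \frac{1}{\frac{114613}{5600} - \frac{3158033}{742}} = \frac{1}{- \frac{1257138711}{296800}} = - \frac{296800}{1257138711}$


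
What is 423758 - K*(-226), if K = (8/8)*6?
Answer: 425114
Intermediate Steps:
K = 6 (K = ((⅛)*8)*6 = 1*6 = 6)
423758 - K*(-226) = 423758 - 6*(-226) = 423758 - 1*(-1356) = 423758 + 1356 = 425114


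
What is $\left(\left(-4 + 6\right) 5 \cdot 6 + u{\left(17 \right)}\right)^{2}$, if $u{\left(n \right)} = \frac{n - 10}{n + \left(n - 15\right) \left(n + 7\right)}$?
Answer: $\frac{15264649}{4225} \approx 3612.9$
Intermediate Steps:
$u{\left(n \right)} = \frac{-10 + n}{n + \left(-15 + n\right) \left(7 + n\right)}$
$\left(\left(-4 + 6\right) 5 \cdot 6 + u{\left(17 \right)}\right)^{2} = \left(\left(-4 + 6\right) 5 \cdot 6 + \frac{10 - 17}{105 - 17^{2} + 7 \cdot 17}\right)^{2} = \left(2 \cdot 30 + \frac{10 - 17}{105 - 289 + 119}\right)^{2} = \left(60 + \frac{1}{105 - 289 + 119} \left(-7\right)\right)^{2} = \left(60 + \frac{1}{-65} \left(-7\right)\right)^{2} = \left(60 - - \frac{7}{65}\right)^{2} = \left(60 + \frac{7}{65}\right)^{2} = \left(\frac{3907}{65}\right)^{2} = \frac{15264649}{4225}$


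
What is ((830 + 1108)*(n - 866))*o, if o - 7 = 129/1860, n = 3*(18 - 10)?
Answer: -1788040467/155 ≈ -1.1536e+7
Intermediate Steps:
n = 24 (n = 3*8 = 24)
o = 4383/620 (o = 7 + 129/1860 = 7 + 129*(1/1860) = 7 + 43/620 = 4383/620 ≈ 7.0694)
((830 + 1108)*(n - 866))*o = ((830 + 1108)*(24 - 866))*(4383/620) = (1938*(-842))*(4383/620) = -1631796*4383/620 = -1788040467/155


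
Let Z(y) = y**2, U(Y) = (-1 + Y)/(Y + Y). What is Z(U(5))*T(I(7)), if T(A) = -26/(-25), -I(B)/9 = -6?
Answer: 104/625 ≈ 0.16640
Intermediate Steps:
I(B) = 54 (I(B) = -9*(-6) = 54)
U(Y) = (-1 + Y)/(2*Y) (U(Y) = (-1 + Y)/((2*Y)) = (-1 + Y)*(1/(2*Y)) = (-1 + Y)/(2*Y))
T(A) = 26/25 (T(A) = -26*(-1/25) = 26/25)
Z(U(5))*T(I(7)) = ((1/2)*(-1 + 5)/5)**2*(26/25) = ((1/2)*(1/5)*4)**2*(26/25) = (2/5)**2*(26/25) = (4/25)*(26/25) = 104/625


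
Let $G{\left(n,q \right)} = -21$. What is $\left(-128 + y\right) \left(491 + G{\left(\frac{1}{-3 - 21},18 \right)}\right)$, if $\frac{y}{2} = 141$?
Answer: $72380$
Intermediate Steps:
$y = 282$ ($y = 2 \cdot 141 = 282$)
$\left(-128 + y\right) \left(491 + G{\left(\frac{1}{-3 - 21},18 \right)}\right) = \left(-128 + 282\right) \left(491 - 21\right) = 154 \cdot 470 = 72380$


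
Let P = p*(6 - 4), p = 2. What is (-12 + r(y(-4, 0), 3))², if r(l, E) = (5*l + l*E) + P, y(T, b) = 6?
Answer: 1600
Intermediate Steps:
P = 4 (P = 2*(6 - 4) = 2*2 = 4)
r(l, E) = 4 + 5*l + E*l (r(l, E) = (5*l + l*E) + 4 = (5*l + E*l) + 4 = 4 + 5*l + E*l)
(-12 + r(y(-4, 0), 3))² = (-12 + (4 + 5*6 + 3*6))² = (-12 + (4 + 30 + 18))² = (-12 + 52)² = 40² = 1600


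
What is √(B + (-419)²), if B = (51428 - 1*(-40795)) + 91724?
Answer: 2*√89877 ≈ 599.59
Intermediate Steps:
B = 183947 (B = (51428 + 40795) + 91724 = 92223 + 91724 = 183947)
√(B + (-419)²) = √(183947 + (-419)²) = √(183947 + 175561) = √359508 = 2*√89877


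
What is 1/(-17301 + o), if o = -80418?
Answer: -1/97719 ≈ -1.0233e-5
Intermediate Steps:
1/(-17301 + o) = 1/(-17301 - 80418) = 1/(-97719) = -1/97719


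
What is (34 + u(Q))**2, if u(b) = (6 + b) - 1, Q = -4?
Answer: 1225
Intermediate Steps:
u(b) = 5 + b
(34 + u(Q))**2 = (34 + (5 - 4))**2 = (34 + 1)**2 = 35**2 = 1225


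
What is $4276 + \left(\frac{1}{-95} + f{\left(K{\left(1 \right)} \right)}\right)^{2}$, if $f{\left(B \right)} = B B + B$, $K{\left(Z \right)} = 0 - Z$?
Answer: $\frac{38590901}{9025} \approx 4276.0$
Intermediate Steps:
$K{\left(Z \right)} = - Z$
$f{\left(B \right)} = B + B^{2}$ ($f{\left(B \right)} = B^{2} + B = B + B^{2}$)
$4276 + \left(\frac{1}{-95} + f{\left(K{\left(1 \right)} \right)}\right)^{2} = 4276 + \left(\frac{1}{-95} + \left(-1\right) 1 \left(1 - 1\right)\right)^{2} = 4276 + \left(- \frac{1}{95} - \left(1 - 1\right)\right)^{2} = 4276 + \left(- \frac{1}{95} - 0\right)^{2} = 4276 + \left(- \frac{1}{95} + 0\right)^{2} = 4276 + \left(- \frac{1}{95}\right)^{2} = 4276 + \frac{1}{9025} = \frac{38590901}{9025}$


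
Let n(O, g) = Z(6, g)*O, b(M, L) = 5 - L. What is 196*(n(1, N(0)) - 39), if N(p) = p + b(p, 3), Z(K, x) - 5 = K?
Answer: -5488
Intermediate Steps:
Z(K, x) = 5 + K
N(p) = 2 + p (N(p) = p + (5 - 1*3) = p + (5 - 3) = p + 2 = 2 + p)
n(O, g) = 11*O (n(O, g) = (5 + 6)*O = 11*O)
196*(n(1, N(0)) - 39) = 196*(11*1 - 39) = 196*(11 - 39) = 196*(-28) = -5488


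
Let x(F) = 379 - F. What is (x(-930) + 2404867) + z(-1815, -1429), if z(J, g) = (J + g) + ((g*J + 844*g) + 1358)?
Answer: 3791849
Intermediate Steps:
z(J, g) = 1358 + J + 845*g + J*g (z(J, g) = (J + g) + ((J*g + 844*g) + 1358) = (J + g) + ((844*g + J*g) + 1358) = (J + g) + (1358 + 844*g + J*g) = 1358 + J + 845*g + J*g)
(x(-930) + 2404867) + z(-1815, -1429) = ((379 - 1*(-930)) + 2404867) + (1358 - 1815 + 845*(-1429) - 1815*(-1429)) = ((379 + 930) + 2404867) + (1358 - 1815 - 1207505 + 2593635) = (1309 + 2404867) + 1385673 = 2406176 + 1385673 = 3791849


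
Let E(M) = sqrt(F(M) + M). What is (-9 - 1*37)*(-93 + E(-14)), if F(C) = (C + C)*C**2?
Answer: 4278 - 46*I*sqrt(5502) ≈ 4278.0 - 3412.1*I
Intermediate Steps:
F(C) = 2*C**3 (F(C) = (2*C)*C**2 = 2*C**3)
E(M) = sqrt(M + 2*M**3) (E(M) = sqrt(2*M**3 + M) = sqrt(M + 2*M**3))
(-9 - 1*37)*(-93 + E(-14)) = (-9 - 1*37)*(-93 + sqrt(-14 + 2*(-14)**3)) = (-9 - 37)*(-93 + sqrt(-14 + 2*(-2744))) = -46*(-93 + sqrt(-14 - 5488)) = -46*(-93 + sqrt(-5502)) = -46*(-93 + I*sqrt(5502)) = 4278 - 46*I*sqrt(5502)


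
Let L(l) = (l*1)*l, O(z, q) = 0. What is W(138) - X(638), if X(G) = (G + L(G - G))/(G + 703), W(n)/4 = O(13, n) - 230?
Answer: -1234358/1341 ≈ -920.48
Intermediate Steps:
L(l) = l² (L(l) = l*l = l²)
W(n) = -920 (W(n) = 4*(0 - 230) = 4*(-230) = -920)
X(G) = G/(703 + G) (X(G) = (G + (G - G)²)/(G + 703) = (G + 0²)/(703 + G) = (G + 0)/(703 + G) = G/(703 + G))
W(138) - X(638) = -920 - 638/(703 + 638) = -920 - 638/1341 = -1234358/1341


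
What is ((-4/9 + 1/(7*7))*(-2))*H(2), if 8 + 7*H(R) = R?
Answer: -748/1029 ≈ -0.72692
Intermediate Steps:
H(R) = -8/7 + R/7
((-4/9 + 1/(7*7))*(-2))*H(2) = ((-4/9 + 1/(7*7))*(-2))*(-8/7 + (1/7)*2) = ((-4*1/9 + (1/7)*(1/7))*(-2))*(-8/7 + 2/7) = ((-4/9 + 1/49)*(-2))*(-6/7) = -187/441*(-2)*(-6/7) = (374/441)*(-6/7) = -748/1029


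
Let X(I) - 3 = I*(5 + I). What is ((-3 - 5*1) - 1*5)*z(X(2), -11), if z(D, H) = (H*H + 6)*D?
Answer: -28067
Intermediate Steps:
X(I) = 3 + I*(5 + I)
z(D, H) = D*(6 + H²) (z(D, H) = (H² + 6)*D = (6 + H²)*D = D*(6 + H²))
((-3 - 5*1) - 1*5)*z(X(2), -11) = ((-3 - 5*1) - 1*5)*((3 + 2² + 5*2)*(6 + (-11)²)) = ((-3 - 5) - 5)*((3 + 4 + 10)*(6 + 121)) = (-8 - 5)*(17*127) = -13*2159 = -28067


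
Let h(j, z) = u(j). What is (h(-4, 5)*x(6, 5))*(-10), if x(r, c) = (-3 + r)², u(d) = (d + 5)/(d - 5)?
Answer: 10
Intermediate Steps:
u(d) = (5 + d)/(-5 + d)
h(j, z) = (5 + j)/(-5 + j)
(h(-4, 5)*x(6, 5))*(-10) = (((5 - 4)/(-5 - 4))*(-3 + 6)²)*(-10) = ((1/(-9))*3²)*(-10) = (-⅑*1*9)*(-10) = -⅑*9*(-10) = -1*(-10) = 10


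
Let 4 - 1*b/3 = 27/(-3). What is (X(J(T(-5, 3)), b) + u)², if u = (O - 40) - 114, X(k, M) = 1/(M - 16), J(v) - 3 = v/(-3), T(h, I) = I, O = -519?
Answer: 239568484/529 ≈ 4.5287e+5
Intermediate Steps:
b = 39 (b = 12 - 81/(-3) = 12 - 81*(-1)/3 = 12 - 3*(-9) = 12 + 27 = 39)
J(v) = 3 - v/3 (J(v) = 3 + v/(-3) = 3 + v*(-⅓) = 3 - v/3)
X(k, M) = 1/(-16 + M)
u = -673 (u = (-519 - 40) - 114 = -559 - 114 = -673)
(X(J(T(-5, 3)), b) + u)² = (1/(-16 + 39) - 673)² = (1/23 - 673)² = (-15478/23)² = 239568484/529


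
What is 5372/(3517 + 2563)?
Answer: 1343/1520 ≈ 0.88355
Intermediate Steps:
5372/(3517 + 2563) = 5372/6080 = 5372*(1/6080) = 1343/1520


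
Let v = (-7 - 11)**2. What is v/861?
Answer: 108/287 ≈ 0.37631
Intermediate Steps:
v = 324 (v = (-18)**2 = 324)
v/861 = 324/861 = 324*(1/861) = 108/287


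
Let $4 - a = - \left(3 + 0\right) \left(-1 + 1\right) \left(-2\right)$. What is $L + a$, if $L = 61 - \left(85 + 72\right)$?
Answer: $-92$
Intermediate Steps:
$L = -96$ ($L = 61 - 157 = -96$)
$a = 4$ ($a = 4 - - \left(3 + 0\right) \left(-1 + 1\right) \left(-2\right) = 4 - - 3 \cdot 0 \left(-2\right) = 4 - \left(-1\right) 0 \left(-2\right) = 4 - 0 \left(-2\right) = 4 - 0 = 4 + 0 = 4$)
$L + a = -96 + 4 = -92$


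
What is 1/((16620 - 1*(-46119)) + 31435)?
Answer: 1/94174 ≈ 1.0619e-5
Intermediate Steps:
1/((16620 - 1*(-46119)) + 31435) = 1/((16620 + 46119) + 31435) = 1/(62739 + 31435) = 1/94174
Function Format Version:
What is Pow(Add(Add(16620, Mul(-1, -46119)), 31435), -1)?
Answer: Rational(1, 94174) ≈ 1.0619e-5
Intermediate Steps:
Pow(Add(Add(16620, Mul(-1, -46119)), 31435), -1) = Pow(Add(Add(16620, 46119), 31435), -1) = Pow(Add(62739, 31435), -1) = Pow(94174, -1) = Rational(1, 94174)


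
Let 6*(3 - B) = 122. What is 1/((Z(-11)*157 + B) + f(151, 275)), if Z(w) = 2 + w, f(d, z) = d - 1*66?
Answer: -3/4036 ≈ -0.00074331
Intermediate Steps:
f(d, z) = -66 + d (f(d, z) = d - 66 = -66 + d)
B = -52/3 (B = 3 - 1/6*122 = 3 - 61/3 = -52/3 ≈ -17.333)
1/((Z(-11)*157 + B) + f(151, 275)) = 1/(((2 - 11)*157 - 52/3) + (-66 + 151)) = 1/((-9*157 - 52/3) + 85) = 1/((-1413 - 52/3) + 85) = 1/(-4291/3 + 85) = 1/(-4036/3) = -3/4036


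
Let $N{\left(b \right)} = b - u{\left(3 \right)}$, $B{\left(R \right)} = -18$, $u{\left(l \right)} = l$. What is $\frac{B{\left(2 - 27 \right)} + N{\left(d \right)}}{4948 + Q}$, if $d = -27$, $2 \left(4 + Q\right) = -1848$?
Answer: $- \frac{4}{335} \approx -0.01194$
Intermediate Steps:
$Q = -928$ ($Q = -4 + \frac{1}{2} \left(-1848\right) = -4 - 924 = -928$)
$N{\left(b \right)} = -3 + b$ ($N{\left(b \right)} = b - 3 = -3 + b$)
$\frac{B{\left(2 - 27 \right)} + N{\left(d \right)}}{4948 + Q} = \frac{-18 - 30}{4948 - 928} = \frac{-18 - 30}{4020} = \left(-48\right) \frac{1}{4020} = - \frac{4}{335}$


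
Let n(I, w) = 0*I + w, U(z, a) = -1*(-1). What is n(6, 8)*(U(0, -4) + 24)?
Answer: 200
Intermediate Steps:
U(z, a) = 1
n(I, w) = w (n(I, w) = 0 + w = w)
n(6, 8)*(U(0, -4) + 24) = 8*(1 + 24) = 8*25 = 200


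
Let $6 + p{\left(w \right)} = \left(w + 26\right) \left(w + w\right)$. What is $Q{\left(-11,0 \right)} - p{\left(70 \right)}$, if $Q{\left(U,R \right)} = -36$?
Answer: $-13470$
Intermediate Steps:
$p{\left(w \right)} = -6 + 2 w \left(26 + w\right)$ ($p{\left(w \right)} = -6 + \left(w + 26\right) \left(w + w\right) = -6 + \left(26 + w\right) 2 w = -6 + 2 w \left(26 + w\right)$)
$Q{\left(-11,0 \right)} - p{\left(70 \right)} = -36 - \left(-6 + 2 \cdot 70^{2} + 52 \cdot 70\right) = -36 - \left(-6 + 2 \cdot 4900 + 3640\right) = -36 - \left(-6 + 9800 + 3640\right) = -36 - 13434 = -13470$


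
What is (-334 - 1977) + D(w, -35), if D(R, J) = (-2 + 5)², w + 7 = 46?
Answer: -2302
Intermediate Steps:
w = 39 (w = -7 + 46 = 39)
D(R, J) = 9 (D(R, J) = 3² = 9)
(-334 - 1977) + D(w, -35) = (-334 - 1977) + 9 = -2311 + 9 = -2302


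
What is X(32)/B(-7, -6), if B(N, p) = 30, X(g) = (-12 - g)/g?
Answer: -11/240 ≈ -0.045833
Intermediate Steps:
X(g) = (-12 - g)/g
X(32)/B(-7, -6) = ((-12 - 1*32)/32)/30 = ((-12 - 32)/32)*(1/30) = ((1/32)*(-44))*(1/30) = -11/8*1/30 = -11/240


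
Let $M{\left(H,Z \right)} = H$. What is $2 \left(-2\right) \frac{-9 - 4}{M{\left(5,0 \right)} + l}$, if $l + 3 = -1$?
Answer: $52$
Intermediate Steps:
$l = -4$ ($l = -3 - 1 = -4$)
$2 \left(-2\right) \frac{-9 - 4}{M{\left(5,0 \right)} + l} = 2 \left(-2\right) \frac{-9 - 4}{5 - 4} = - 4 \left(- \frac{13}{1}\right) = - 4 \left(\left(-13\right) 1\right) = \left(-4\right) \left(-13\right) = 52$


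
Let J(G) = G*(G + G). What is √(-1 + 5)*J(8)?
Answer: 256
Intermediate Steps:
J(G) = 2*G² (J(G) = G*(2*G) = 2*G²)
√(-1 + 5)*J(8) = √(-1 + 5)*(2*8²) = √4*(2*64) = 2*128 = 256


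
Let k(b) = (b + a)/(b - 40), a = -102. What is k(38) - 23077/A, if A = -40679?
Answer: 1324805/40679 ≈ 32.567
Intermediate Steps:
k(b) = (-102 + b)/(-40 + b) (k(b) = (b - 102)/(b - 40) = (-102 + b)/(-40 + b))
k(38) - 23077/A = (-102 + 38)/(-40 + 38) - 23077/(-40679) = -64/(-2) - 23077*(-1/40679) = -1/2*(-64) + 23077/40679 = 32 + 23077/40679 = 1324805/40679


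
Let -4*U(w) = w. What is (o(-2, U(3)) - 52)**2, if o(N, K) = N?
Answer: 2916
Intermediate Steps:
U(w) = -w/4
(o(-2, U(3)) - 52)**2 = (-2 - 52)**2 = (-54)**2 = 2916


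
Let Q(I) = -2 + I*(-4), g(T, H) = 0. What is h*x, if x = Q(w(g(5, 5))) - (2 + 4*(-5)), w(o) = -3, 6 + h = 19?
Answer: 364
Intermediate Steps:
h = 13 (h = -6 + 19 = 13)
Q(I) = -2 - 4*I
x = 28 (x = (-2 - 4*(-3)) - (2 + 4*(-5)) = (-2 + 12) - (2 - 20) = 10 - 1*(-18) = 10 + 18 = 28)
h*x = 13*28 = 364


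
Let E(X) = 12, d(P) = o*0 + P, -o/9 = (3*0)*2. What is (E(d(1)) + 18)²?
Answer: 900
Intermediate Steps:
o = 0 (o = -9*3*0*2 = -0*2 = -9*0 = 0)
d(P) = P (d(P) = 0*0 + P = 0 + P = P)
(E(d(1)) + 18)² = (12 + 18)² = 30² = 900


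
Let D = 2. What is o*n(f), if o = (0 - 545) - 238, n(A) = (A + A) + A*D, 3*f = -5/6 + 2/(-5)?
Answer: 6438/5 ≈ 1287.6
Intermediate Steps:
f = -37/90 (f = (-5/6 + 2/(-5))/3 = (-5*⅙ + 2*(-⅕))/3 = (-⅚ - ⅖)/3 = (⅓)*(-37/30) = -37/90 ≈ -0.41111)
n(A) = 4*A (n(A) = (A + A) + A*2 = 2*A + 2*A = 4*A)
o = -783 (o = -545 - 238 = -783)
o*n(f) = -3132*(-37)/90 = -783*(-74/45) = 6438/5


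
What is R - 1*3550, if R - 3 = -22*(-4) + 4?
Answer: -3455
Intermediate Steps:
R = 95 (R = 3 + (-22*(-4) + 4) = 3 + (88 + 4) = 3 + 92 = 95)
R - 1*3550 = 95 - 1*3550 = 95 - 3550 = -3455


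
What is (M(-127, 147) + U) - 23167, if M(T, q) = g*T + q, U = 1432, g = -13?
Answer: -19937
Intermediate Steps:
M(T, q) = q - 13*T (M(T, q) = -13*T + q = q - 13*T)
(M(-127, 147) + U) - 23167 = ((147 - 13*(-127)) + 1432) - 23167 = ((147 + 1651) + 1432) - 23167 = (1798 + 1432) - 23167 = 3230 - 23167 = -19937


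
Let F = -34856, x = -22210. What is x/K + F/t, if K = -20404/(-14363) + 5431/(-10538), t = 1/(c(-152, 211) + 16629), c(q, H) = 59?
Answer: -79700022155266012/137011899 ≈ -5.8170e+8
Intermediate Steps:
t = 1/16688 (t = 1/(59 + 16629) = 1/16688 ≈ 5.9923e-5)
K = 137011899/151357294 (K = -20404*(-1/14363) + 5431*(-1/10538) = 20404/14363 - 5431/10538 = 137011899/151357294 ≈ 0.90522)
x/K + F/t = -22210/137011899/151357294 - 34856/1/16688 = -22210*151357294/137011899 - 34856*16688 = -3361645499740/137011899 - 581676928 = -79700022155266012/137011899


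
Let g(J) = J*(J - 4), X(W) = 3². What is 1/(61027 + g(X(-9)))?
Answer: 1/61072 ≈ 1.6374e-5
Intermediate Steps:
X(W) = 9
g(J) = J*(-4 + J)
1/(61027 + g(X(-9))) = 1/(61027 + 9*(-4 + 9)) = 1/(61027 + 9*5) = 1/(61027 + 45) = 1/61072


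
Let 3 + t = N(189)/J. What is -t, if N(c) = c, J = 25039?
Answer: 10704/3577 ≈ 2.9925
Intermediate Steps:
t = -10704/3577 (t = -3 + 189/25039 = -3 + 189*(1/25039) = -3 + 27/3577 = -10704/3577 ≈ -2.9925)
-t = -1*(-10704/3577) = 10704/3577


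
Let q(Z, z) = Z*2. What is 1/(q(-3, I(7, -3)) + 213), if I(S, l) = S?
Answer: 1/207 ≈ 0.0048309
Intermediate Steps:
q(Z, z) = 2*Z
1/(q(-3, I(7, -3)) + 213) = 1/(2*(-3) + 213) = 1/(-6 + 213) = 1/207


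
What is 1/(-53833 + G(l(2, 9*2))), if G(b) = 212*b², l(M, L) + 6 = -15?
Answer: 1/39659 ≈ 2.5215e-5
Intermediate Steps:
l(M, L) = -21 (l(M, L) = -6 - 15 = -21)
1/(-53833 + G(l(2, 9*2))) = 1/(-53833 + 212*(-21)²) = 1/(-53833 + 212*441) = 1/(-53833 + 93492) = 1/39659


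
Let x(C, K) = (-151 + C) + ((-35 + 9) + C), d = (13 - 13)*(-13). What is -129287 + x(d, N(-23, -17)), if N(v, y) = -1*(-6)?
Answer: -129464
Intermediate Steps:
d = 0 (d = 0*(-13) = 0)
N(v, y) = 6
x(C, K) = -177 + 2*C (x(C, K) = (-151 + C) + (-26 + C) = -177 + 2*C)
-129287 + x(d, N(-23, -17)) = -129287 + (-177 + 2*0) = -129287 + (-177 + 0) = -129287 - 177 = -129464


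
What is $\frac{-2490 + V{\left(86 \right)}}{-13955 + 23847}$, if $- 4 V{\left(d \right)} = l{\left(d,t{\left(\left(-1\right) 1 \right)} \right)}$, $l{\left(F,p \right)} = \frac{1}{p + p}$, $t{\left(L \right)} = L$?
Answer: $- \frac{19919}{79136} \approx -0.25171$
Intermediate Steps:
$l{\left(F,p \right)} = \frac{1}{2 p}$
$V{\left(d \right)} = \frac{1}{8}$ ($V{\left(d \right)} = - \frac{\frac{1}{2} \frac{1}{\left(-1\right) 1}}{4} = - \frac{\frac{1}{2} \frac{1}{-1}}{4} = - \frac{\frac{1}{2} \left(-1\right)}{4} = \left(- \frac{1}{4}\right) \left(- \frac{1}{2}\right) = \frac{1}{8}$)
$\frac{-2490 + V{\left(86 \right)}}{-13955 + 23847} = \frac{-2490 + \frac{1}{8}}{-13955 + 23847} = - \frac{19919}{8 \cdot 9892} = \left(- \frac{19919}{8}\right) \frac{1}{9892} = - \frac{19919}{79136}$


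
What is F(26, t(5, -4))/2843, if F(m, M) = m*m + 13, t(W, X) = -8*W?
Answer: 689/2843 ≈ 0.24235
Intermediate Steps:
F(m, M) = 13 + m**2 (F(m, M) = m**2 + 13 = 13 + m**2)
F(26, t(5, -4))/2843 = (13 + 26**2)/2843 = (13 + 676)*(1/2843) = 689*(1/2843) = 689/2843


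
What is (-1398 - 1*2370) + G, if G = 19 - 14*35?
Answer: -4239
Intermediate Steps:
G = -471 (G = 19 - 490 = -471)
(-1398 - 1*2370) + G = (-1398 - 1*2370) - 471 = (-1398 - 2370) - 471 = -3768 - 471 = -4239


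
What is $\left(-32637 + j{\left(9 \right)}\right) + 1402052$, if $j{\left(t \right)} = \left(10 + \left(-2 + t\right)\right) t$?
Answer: $1369568$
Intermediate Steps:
$j{\left(t \right)} = t \left(8 + t\right)$ ($j{\left(t \right)} = \left(8 + t\right) t = t \left(8 + t\right)$)
$\left(-32637 + j{\left(9 \right)}\right) + 1402052 = \left(-32637 + 9 \left(8 + 9\right)\right) + 1402052 = \left(-32637 + 9 \cdot 17\right) + 1402052 = \left(-32637 + 153\right) + 1402052 = -32484 + 1402052 = 1369568$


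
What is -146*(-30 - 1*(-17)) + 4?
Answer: 1902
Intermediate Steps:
-146*(-30 - 1*(-17)) + 4 = -146*(-30 + 17) + 4 = -146*(-13) + 4 = 1898 + 4 = 1902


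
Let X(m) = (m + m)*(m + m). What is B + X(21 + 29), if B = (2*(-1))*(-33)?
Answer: 10066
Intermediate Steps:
B = 66 (B = -2*(-33) = 66)
X(m) = 4*m**2 (X(m) = (2*m)*(2*m) = 4*m**2)
B + X(21 + 29) = 66 + 4*(21 + 29)**2 = 66 + 4*50**2 = 66 + 4*2500 = 66 + 10000 = 10066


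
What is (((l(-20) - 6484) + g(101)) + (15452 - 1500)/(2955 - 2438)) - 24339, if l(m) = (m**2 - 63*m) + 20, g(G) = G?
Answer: -15000762/517 ≈ -29015.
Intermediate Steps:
l(m) = 20 + m**2 - 63*m
(((l(-20) - 6484) + g(101)) + (15452 - 1500)/(2955 - 2438)) - 24339 = ((((20 + (-20)**2 - 63*(-20)) - 6484) + 101) + (15452 - 1500)/(2955 - 2438)) - 24339 = ((((20 + 400 + 1260) - 6484) + 101) + 13952/517) - 24339 = (((1680 - 6484) + 101) + 13952*(1/517)) - 24339 = ((-4804 + 101) + 13952/517) - 24339 = (-4703 + 13952/517) - 24339 = -2417499/517 - 24339 = -15000762/517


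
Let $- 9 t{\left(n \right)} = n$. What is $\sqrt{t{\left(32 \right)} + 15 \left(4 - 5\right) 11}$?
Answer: $\frac{i \sqrt{1517}}{3} \approx 12.983 i$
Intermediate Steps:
$t{\left(n \right)} = - \frac{n}{9}$
$\sqrt{t{\left(32 \right)} + 15 \left(4 - 5\right) 11} = \sqrt{\left(- \frac{1}{9}\right) 32 + 15 \left(4 - 5\right) 11} = \sqrt{- \frac{32}{9} + 15 \left(4 - 5\right) 11} = \sqrt{- \frac{32}{9} + 15 \left(-1\right) 11} = \sqrt{- \frac{32}{9} - 165} = \sqrt{- \frac{1517}{9}} = \frac{i \sqrt{1517}}{3}$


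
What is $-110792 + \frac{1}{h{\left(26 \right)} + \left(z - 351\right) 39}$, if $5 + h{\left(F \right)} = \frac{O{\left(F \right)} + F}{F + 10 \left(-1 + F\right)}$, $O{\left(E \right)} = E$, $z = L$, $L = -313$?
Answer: $- \frac{198002587621}{1787156} \approx -1.1079 \cdot 10^{5}$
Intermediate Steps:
$z = -313$
$h{\left(F \right)} = -5 + \frac{2 F}{-10 + 11 F}$ ($h{\left(F \right)} = -5 + \frac{F + F}{F + 10 \left(-1 + F\right)} = -5 + \frac{2 F}{F + \left(-10 + 10 F\right)} = -5 + \frac{2 F}{-10 + 11 F}$)
$-110792 + \frac{1}{h{\left(26 \right)} + \left(z - 351\right) 39} = -110792 + \frac{1}{\frac{50 - 1378}{-10 + 11 \cdot 26} + \left(-313 - 351\right) 39} = -110792 + \frac{1}{\frac{50 - 1378}{-10 + 286} - 25896} = -110792 + \frac{1}{\frac{1}{276} \left(-1328\right) - 25896} = -110792 + \frac{1}{- \frac{332}{69} - 25896} = -110792 + \frac{1}{- \frac{1787156}{69}} = -110792 - \frac{69}{1787156} = - \frac{198002587621}{1787156}$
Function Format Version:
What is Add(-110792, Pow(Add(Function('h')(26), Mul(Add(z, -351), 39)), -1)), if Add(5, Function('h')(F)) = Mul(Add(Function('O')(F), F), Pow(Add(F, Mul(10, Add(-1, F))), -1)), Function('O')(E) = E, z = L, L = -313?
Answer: Rational(-198002587621, 1787156) ≈ -1.1079e+5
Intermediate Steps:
z = -313
Function('h')(F) = Add(-5, Mul(2, F, Pow(Add(-10, Mul(11, F)), -1))) (Function('h')(F) = Add(-5, Mul(Add(F, F), Pow(Add(F, Mul(10, Add(-1, F))), -1))) = Add(-5, Mul(Mul(2, F), Pow(Add(F, Add(-10, Mul(10, F))), -1))) = Add(-5, Mul(Mul(2, F), Pow(Add(-10, Mul(11, F)), -1))) = Add(-5, Mul(2, F, Pow(Add(-10, Mul(11, F)), -1))))
Add(-110792, Pow(Add(Function('h')(26), Mul(Add(z, -351), 39)), -1)) = Add(-110792, Pow(Add(Mul(Pow(Add(-10, Mul(11, 26)), -1), Add(50, Mul(-53, 26))), Mul(Add(-313, -351), 39)), -1)) = Add(-110792, Pow(Add(Mul(Pow(Add(-10, 286), -1), Add(50, -1378)), Mul(-664, 39)), -1)) = Add(-110792, Pow(Add(Mul(Pow(276, -1), -1328), -25896), -1)) = Add(-110792, Pow(Add(Mul(Rational(1, 276), -1328), -25896), -1)) = Add(-110792, Pow(Add(Rational(-332, 69), -25896), -1)) = Add(-110792, Pow(Rational(-1787156, 69), -1)) = Add(-110792, Rational(-69, 1787156)) = Rational(-198002587621, 1787156)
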